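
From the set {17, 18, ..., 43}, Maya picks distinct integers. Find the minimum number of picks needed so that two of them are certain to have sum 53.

18

Two chosen integers sum to 53 exactly when both halves of some pair {x, 53−x} with 17 ≤ x ≤ 53−x ≤ 36 are chosen — 10 such pairs.
The remaining 7 elements (those with no distinct partner in range) can never complete a 53-sum, so the worst case takes all of them and one from each pair: 7 + 10 = 17.
The 18th integer has to be the second member of some pair, so 17 + 1 = 18.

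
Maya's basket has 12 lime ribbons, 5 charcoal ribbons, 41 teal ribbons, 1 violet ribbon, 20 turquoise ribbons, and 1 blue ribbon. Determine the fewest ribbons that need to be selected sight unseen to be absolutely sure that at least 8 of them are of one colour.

29

By pigeonhole, the 6 colours are the holes; the ribbons drawn are the pigeons.
To avoid 8 of any one colour, the worst case takes at most 7 of each colour, or every ribbon of a colour that has fewer than 7.
That gives 7 + 5 + 7 + 1 + 7 + 1 = 28 ribbons with no colour reaching 8.
The next ribbon forces some colour to 8, so 28 + 1 = 29.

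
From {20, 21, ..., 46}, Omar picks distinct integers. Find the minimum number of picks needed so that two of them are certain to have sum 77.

20

Group the elements by complementary pair {x, 77−x}: {31,46}, {32,45}, {33,44}, …, giving 8 two-element pairs and 11 integers whose partner 77−x falls outside [20,46].
By pigeonhole, treating each of those 19 groups as a pigeonhole, one can pick one integer per group — 19 integers — with no two summing to 77.
The 20th integer lands in an occupied pair, forcing a sum of 77.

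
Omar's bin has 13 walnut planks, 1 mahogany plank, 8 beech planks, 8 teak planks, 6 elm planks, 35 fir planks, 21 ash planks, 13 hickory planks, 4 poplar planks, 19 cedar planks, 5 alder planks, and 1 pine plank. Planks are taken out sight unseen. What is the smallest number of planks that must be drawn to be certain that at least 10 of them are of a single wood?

An adversary could hand out at most 9 planks per wood (7 woods run out sooner): 9 + 1 + 8 + 8 + 6 + 9 + 9 + 9 + 4 + 9 + 5 + 1 = 78 planks and still no wood has 10.
By the pigeonhole principle, one more plank lands in a wood already at 9, so 79 draws are enough and 78 are not.

79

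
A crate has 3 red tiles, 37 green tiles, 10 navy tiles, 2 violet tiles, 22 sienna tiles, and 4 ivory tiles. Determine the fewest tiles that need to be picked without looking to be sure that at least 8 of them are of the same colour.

31

An adversary could hand out at most 7 tiles per colour (red, violet, ivory run out sooner): 3 + 7 + 7 + 2 + 7 + 4 = 30 tiles and still no colour has 8.
One more tile lands in a colour already at 7, so 31 draws are enough and 30 are not.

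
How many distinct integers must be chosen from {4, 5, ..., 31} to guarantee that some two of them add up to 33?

Two chosen integers sum to 33 exactly when both halves of some pair {x, 33−x} with 4 ≤ x ≤ 33−x ≤ 29 are chosen — 13 such pairs.
The remaining 2 elements (those with no distinct partner in range) can never complete a 33-sum, so the worst case takes all of them and one from each pair: 2 + 13 = 15.
The 16th integer has to be the second member of some pair, so 15 + 1 = 16.

16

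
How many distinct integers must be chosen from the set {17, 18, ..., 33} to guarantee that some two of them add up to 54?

12

Two chosen integers sum to 54 exactly when both halves of some pair {x, 54−x} with 21 ≤ x ≤ 54−x ≤ 33 are chosen — 6 such pairs.
The remaining 5 elements (those with no distinct partner in range) can never complete a 54-sum, so the worst case takes all of them and one from each pair: 5 + 6 = 11.
By pigeonhole, the 12th integer has to be the second member of some pair, so 11 + 1 = 12.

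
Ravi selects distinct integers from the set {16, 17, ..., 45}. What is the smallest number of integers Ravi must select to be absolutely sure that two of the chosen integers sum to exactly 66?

A set avoiding the sum 66 can contain at most one of each pair {x, 66−x}, plus the 6 elements whose complement lies outside the range or equal to its own complement.
The integers 16, …, 33 (18 of them) are such a set: any two sum to at least 16+17 = 33 and at most 32+33 = 65 < 66.
Any 19th integer completes one of the 12 pairs, so 19 choices force a sum of 66.

19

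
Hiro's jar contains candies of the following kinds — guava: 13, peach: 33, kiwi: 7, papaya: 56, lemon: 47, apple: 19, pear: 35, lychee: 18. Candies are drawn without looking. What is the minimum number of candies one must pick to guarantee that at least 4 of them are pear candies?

In the worst case for collecting pear candies, every non-pear candy comes out first.
There are 13 + 33 + 7 + 56 + 47 + 19 + 18 = 193 non-pear candies altogether.
After those, each further candy must be pear, so 193 + 4 = 197 draws guarantee 4 pear candies.

197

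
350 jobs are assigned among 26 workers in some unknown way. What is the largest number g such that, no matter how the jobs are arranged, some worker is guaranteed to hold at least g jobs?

14

The 26 workers are the holes and the 350 jobs are the pigeons.
If every worker held at most 13 jobs, the total would be at most 26 × 13 = 338, which is less than 350.
So some worker holds at least ⌈350/26⌉ = 14 jobs.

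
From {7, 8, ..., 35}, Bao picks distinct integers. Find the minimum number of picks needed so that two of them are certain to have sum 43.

A set avoiding the sum 43 can contain at most one of each pair {x, 43−x}, plus the 1 element whose complement lies outside the range.
The integers 7, …, 21 (15 of them) are such a set: any two sum to at least 7+8 = 15 and at most 20+21 = 41 < 43.
Any 16th integer completes one of the 14 pairs, so 16 choices force a sum of 43.

16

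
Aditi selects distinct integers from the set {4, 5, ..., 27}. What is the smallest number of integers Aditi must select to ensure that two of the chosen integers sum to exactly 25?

A set avoiding the sum 25 can contain at most one of each pair {x, 25−x}, plus the 6 elements whose complement lies outside the range.
The integers 13, …, 27 (15 of them) are such a set: any two sum to at least 13+14 = 27 > 25.
By the pigeonhole principle, any 16th integer completes one of the 9 pairs, so 16 choices force a sum of 25.

16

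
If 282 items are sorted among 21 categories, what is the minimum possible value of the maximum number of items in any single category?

14

Pigeonhole: the 21 categories are the holes and the 282 items are the pigeons.
If every category held at most 13 items, the total would be at most 21 × 13 = 273, which is less than 282.
So some category holds at least ⌈282/21⌉ = 14 items.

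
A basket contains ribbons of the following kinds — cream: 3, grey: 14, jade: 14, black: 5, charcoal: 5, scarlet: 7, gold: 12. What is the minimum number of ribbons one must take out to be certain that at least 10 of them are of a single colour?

Pigeonhole: the 7 colours are the holes; the ribbons drawn are the pigeons.
To avoid 10 of any one colour, the worst case takes at most 9 of each colour, or every ribbon of a colour that has fewer than 9.
That gives 3 + 9 + 9 + 5 + 5 + 7 + 9 = 47 ribbons with no colour reaching 10.
The next ribbon forces some colour to 10, so 47 + 1 = 48.

48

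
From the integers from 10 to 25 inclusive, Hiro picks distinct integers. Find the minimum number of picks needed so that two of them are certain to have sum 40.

12

A set avoiding the sum 40 can contain at most one of each pair {x, 40−x}, plus the 6 elements whose complement lies outside the range or equal to its own complement.
The integers 10, …, 20 (11 of them) are such a set: any two sum to at least 10+11 = 21 and at most 19+20 = 39 < 40.
Any 12th integer completes one of the 5 pairs, so 12 choices force a sum of 40.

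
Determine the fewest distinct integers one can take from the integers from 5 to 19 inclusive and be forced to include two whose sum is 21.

10

Group the elements by complementary pair {x, 21−x}: {5,16}, {6,15}, {7,14}, …, giving 6 two-element pairs and 3 integers whose partner 21−x falls outside [5,19].
By the pigeonhole principle, treating each of those 9 groups as a pigeonhole, one can pick one integer per group — 9 integers — with no two summing to 21.
The 10th integer lands in an occupied pair, forcing a sum of 21.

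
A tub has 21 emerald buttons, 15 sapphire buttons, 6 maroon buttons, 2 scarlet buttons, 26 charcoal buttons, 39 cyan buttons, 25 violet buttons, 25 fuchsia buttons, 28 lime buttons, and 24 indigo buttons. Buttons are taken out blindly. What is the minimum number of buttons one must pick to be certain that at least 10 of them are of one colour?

An adversary could hand out at most 9 buttons per colour (maroon, scarlet run out sooner): 9 + 9 + 6 + 2 + 9 + 9 + 9 + 9 + 9 + 9 = 80 buttons and still no colour has 10.
One more button lands in a colour already at 9, so 81 draws are enough and 80 are not.

81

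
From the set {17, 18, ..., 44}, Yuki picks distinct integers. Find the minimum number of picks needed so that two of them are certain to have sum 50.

21

Group the elements by complementary pair {x, 50−x}: {17,33}, {18,32}, {19,31}, …, giving 8 two-element pairs, the single value 25 (it cannot pair with itself since the integers are distinct), and 11 integers whose partner 50−x falls outside [17,44].
Pigeonhole: treating each of those 20 groups as a pigeonhole, one can pick one integer per group — 20 integers — with no two summing to 50.
The 21st integer lands in an occupied pair, forcing a sum of 50.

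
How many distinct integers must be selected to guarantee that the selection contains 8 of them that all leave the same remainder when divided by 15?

By the pigeonhole principle, the 15 residue classes mod 15 are the pigeonholes.
With 105 integers one could put 7 in each residue class and have no class reach 8.
The 106th integer pushes some class to 8, so 15·7 + 1 = 106.

106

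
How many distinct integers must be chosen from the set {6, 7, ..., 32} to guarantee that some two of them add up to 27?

20

Two chosen integers sum to 27 exactly when both halves of some pair {x, 27−x} with 6 ≤ x ≤ 27−x ≤ 21 are chosen — 8 such pairs.
The remaining 11 elements (those with no distinct partner in range) can never complete a 27-sum, so the worst case takes all of them and one from each pair: 11 + 8 = 19.
The 20th integer has to be the second member of some pair, so 19 + 1 = 20.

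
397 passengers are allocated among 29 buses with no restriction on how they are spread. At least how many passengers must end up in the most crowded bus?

14

The 29 buses are the holes and the 397 passengers are the pigeons.
If every bus held at most 13 passengers, the total would be at most 29 × 13 = 377, which is less than 397.
So some bus holds at least ⌈397/29⌉ = 14 passengers.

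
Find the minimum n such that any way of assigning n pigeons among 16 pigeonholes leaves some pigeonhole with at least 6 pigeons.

With 80 pigeons one could put exactly 5 in each of the 16 pigeonholes, and no pigeonhole would reach 6.
By pigeonhole, one more pigeon must land in a pigeonhole that already has 5, giving it 6.
So 16 × 5 + 1 = 81 pigeons are required.

81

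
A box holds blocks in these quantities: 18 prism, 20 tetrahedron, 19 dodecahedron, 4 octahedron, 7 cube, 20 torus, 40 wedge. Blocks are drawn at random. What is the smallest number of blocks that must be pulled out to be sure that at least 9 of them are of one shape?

52

An adversary could hand out at most 8 blocks per shape (octahedron, cube run out sooner): 8 + 8 + 8 + 4 + 7 + 8 + 8 = 51 blocks and still no shape has 9.
Pigeonhole: one more block lands in a shape already at 8, so 52 draws are enough and 51 are not.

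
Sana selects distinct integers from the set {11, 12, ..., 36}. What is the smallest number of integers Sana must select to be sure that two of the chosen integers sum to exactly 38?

19

A set avoiding the sum 38 can contain at most one of each pair {x, 38−x}, plus the 10 elements whose complement lies outside the range or equal to its own complement.
The integers 19, …, 36 (18 of them) are such a set: any two sum to at least 19+20 = 39 > 38.
By pigeonhole, any 19th integer completes one of the 8 pairs, so 19 choices force a sum of 38.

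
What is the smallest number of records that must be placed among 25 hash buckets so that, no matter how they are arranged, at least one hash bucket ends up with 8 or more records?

176

With 175 records one could put exactly 7 in each of the 25 hash buckets, and no hash bucket would reach 8.
Pigeonhole: one more record must land in a hash bucket that already has 7, giving it 8.
So 25 × 7 + 1 = 176 records are required.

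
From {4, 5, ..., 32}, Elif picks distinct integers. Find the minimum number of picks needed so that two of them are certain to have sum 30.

19

A set avoiding the sum 30 can contain at most one of each pair {x, 30−x}, plus the 7 elements whose complement lies outside the range or equal to its own complement.
The integers 15, …, 32 (18 of them) are such a set: any two sum to at least 15+16 = 31 > 30.
Any 19th integer completes one of the 11 pairs, so 19 choices force a sum of 30.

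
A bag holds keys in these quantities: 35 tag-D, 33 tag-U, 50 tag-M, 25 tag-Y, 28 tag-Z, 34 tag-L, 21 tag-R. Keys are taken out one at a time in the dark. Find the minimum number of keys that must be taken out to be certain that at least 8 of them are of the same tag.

50

Pigeonhole: the 7 tags are the holes; the keys drawn are the pigeons.
To avoid 8 of any one tag, the worst case takes at most 7 of each tag.
That gives 7 + 7 + 7 + 7 + 7 + 7 + 7 = 49 keys with no tag reaching 8.
The next key forces some tag to 8, so 49 + 1 = 50.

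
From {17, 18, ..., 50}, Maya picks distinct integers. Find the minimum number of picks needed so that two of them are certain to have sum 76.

23

A set avoiding the sum 76 can contain at most one of each pair {x, 76−x}, plus the 10 elements whose complement lies outside the range or equal to its own complement.
The integers 17, …, 38 (22 of them) are such a set: any two sum to at least 17+18 = 35 and at most 37+38 = 75 < 76.
Any 23rd integer completes one of the 12 pairs, so 23 choices force a sum of 76.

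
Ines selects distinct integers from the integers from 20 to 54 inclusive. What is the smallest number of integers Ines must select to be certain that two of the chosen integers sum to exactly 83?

Group the elements by complementary pair {x, 83−x}: {29,54}, {30,53}, {31,52}, …, giving 13 two-element pairs and 9 integers whose partner 83−x falls outside [20,54].
Pigeonhole: treating each of those 22 groups as a pigeonhole, one can pick one integer per group — 22 integers — with no two summing to 83.
The 23rd integer lands in an occupied pair, forcing a sum of 83.

23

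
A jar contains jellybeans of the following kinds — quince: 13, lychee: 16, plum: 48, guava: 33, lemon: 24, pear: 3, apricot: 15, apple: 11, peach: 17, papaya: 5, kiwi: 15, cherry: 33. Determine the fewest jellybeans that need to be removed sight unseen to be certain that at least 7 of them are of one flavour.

An adversary could hand out at most 6 jellybeans per flavour (pear, papaya run out sooner): 6 + 6 + 6 + 6 + 6 + 3 + 6 + 6 + 6 + 5 + 6 + 6 = 68 jellybeans and still no flavour has 7.
One more jellybean lands in a flavour already at 6, so 69 draws are enough and 68 are not.

69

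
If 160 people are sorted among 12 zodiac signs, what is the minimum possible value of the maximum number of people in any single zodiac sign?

Pigeonhole: the 12 zodiac signs are the holes and the 160 people are the pigeons.
If every zodiac sign held at most 13 people, the total would be at most 12 × 13 = 156, which is less than 160.
So some zodiac sign holds at least ⌈160/12⌉ = 14 people.

14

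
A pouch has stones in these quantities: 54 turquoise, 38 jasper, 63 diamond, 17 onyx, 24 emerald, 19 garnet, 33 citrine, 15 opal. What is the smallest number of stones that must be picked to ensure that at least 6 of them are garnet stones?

In the worst case for collecting garnet stones, every non-garnet stone comes out first.
There are 54 + 38 + 63 + 17 + 24 + 33 + 15 = 244 non-garnet stones altogether.
After those, each further stone must be garnet, so 244 + 6 = 250 draws guarantee 6 garnet stones.

250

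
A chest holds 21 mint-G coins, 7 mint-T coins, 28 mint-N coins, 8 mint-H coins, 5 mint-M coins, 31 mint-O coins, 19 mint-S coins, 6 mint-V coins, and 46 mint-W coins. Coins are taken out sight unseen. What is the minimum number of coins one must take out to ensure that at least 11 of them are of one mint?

An adversary could hand out at most 10 coins per mint (4 mints run out sooner): 10 + 7 + 10 + 8 + 5 + 10 + 10 + 6 + 10 = 76 coins and still no mint has 11.
One more coin lands in a mint already at 10, so 77 draws are enough and 76 are not.

77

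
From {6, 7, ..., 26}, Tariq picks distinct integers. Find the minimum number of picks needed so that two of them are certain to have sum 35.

A set avoiding the sum 35 can contain at most one of each pair {x, 35−x}, plus the 3 elements whose complement lies outside the range.
The integers 6, …, 17 (12 of them) are such a set: any two sum to at least 6+7 = 13 and at most 16+17 = 33 < 35.
Any 13th integer completes one of the 9 pairs, so 13 choices force a sum of 35.

13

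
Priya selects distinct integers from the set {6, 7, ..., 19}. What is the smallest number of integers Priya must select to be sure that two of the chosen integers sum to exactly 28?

10

A set avoiding the sum 28 can contain at most one of each pair {x, 28−x}, plus the 4 elements whose complement lies outside the range or equal to its own complement.
The integers 6, …, 14 (9 of them) are such a set: any two sum to at least 6+7 = 13 and at most 13+14 = 27 < 28.
By the pigeonhole principle, any 10th integer completes one of the 5 pairs, so 10 choices force a sum of 28.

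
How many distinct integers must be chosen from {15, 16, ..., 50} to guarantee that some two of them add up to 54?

A set avoiding the sum 54 can contain at most one of each pair {x, 54−x}, plus the 12 elements whose complement lies outside the range or equal to its own complement.
The integers 27, …, 50 (24 of them) are such a set: any two sum to at least 27+28 = 55 > 54.
Any 25th integer completes one of the 12 pairs, so 25 choices force a sum of 54.

25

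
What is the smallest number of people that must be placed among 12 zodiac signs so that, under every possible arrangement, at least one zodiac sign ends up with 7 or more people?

73

With 72 people one could put exactly 6 in each of the 12 zodiac signs, and no zodiac sign would reach 7.
One more person must land in a zodiac sign that already has 6, giving it 7.
So 12 × 6 + 1 = 73 people are required.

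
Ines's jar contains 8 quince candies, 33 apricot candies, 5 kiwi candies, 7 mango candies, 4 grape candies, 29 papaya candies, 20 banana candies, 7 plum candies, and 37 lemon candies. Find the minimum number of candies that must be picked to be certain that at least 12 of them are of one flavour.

By the pigeonhole principle, put each drawn candy into a box by flavour. The largest draw with every box below 12 takes min(count, 11) from each flavour; flavours with fewer than 11 contribute all they have.
Σ min(cᵢ, 11) = 8 + 11 + 5 + 7 + 4 + 11 + 11 + 7 + 11 = 75.
Draw number 75 + 1 = 76 must push one box to 12.

76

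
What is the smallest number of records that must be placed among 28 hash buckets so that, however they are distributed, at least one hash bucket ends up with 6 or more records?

With 140 records one could put exactly 5 in each of the 28 hash buckets, and no hash bucket would reach 6.
Pigeonhole: one more record must land in a hash bucket that already has 5, giving it 6.
So 28 × 5 + 1 = 141 records are required.

141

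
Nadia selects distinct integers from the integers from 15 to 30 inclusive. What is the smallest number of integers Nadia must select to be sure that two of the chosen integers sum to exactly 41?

Group the elements by complementary pair {x, 41−x}: {15,26}, {16,25}, {17,24}, …, giving 6 two-element pairs and 4 integers whose partner 41−x falls outside [15,30].
By the pigeonhole principle, treating each of those 10 groups as a pigeonhole, one can pick one integer per group — 10 integers — with no two summing to 41.
The 11th integer lands in an occupied pair, forcing a sum of 41.

11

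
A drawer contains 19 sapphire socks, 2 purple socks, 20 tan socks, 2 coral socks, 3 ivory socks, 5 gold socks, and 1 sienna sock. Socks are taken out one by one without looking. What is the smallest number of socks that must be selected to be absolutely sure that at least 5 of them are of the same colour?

The 7 colours are the holes; the socks drawn are the pigeons.
To avoid 5 of any one colour, the worst case takes at most 4 of each colour, or every sock of a colour that has fewer than 4.
That gives 4 + 2 + 4 + 2 + 3 + 4 + 1 = 20 socks with no colour reaching 5.
The next sock forces some colour to 5, so 20 + 1 = 21.

21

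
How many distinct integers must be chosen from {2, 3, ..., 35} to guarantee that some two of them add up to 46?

23

Group the elements by complementary pair {x, 46−x}: {11,35}, {12,34}, {13,33}, …, giving 12 two-element pairs, the single value 23 (it cannot pair with itself since the integers are distinct), and 9 integers whose partner 46−x falls outside [2,35].
Treating each of those 22 groups as a pigeonhole, one can pick one integer per group — 22 integers — with no two summing to 46.
The 23rd integer lands in an occupied pair, forcing a sum of 46.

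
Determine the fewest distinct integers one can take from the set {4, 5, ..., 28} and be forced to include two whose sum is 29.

15

Two chosen integers sum to 29 exactly when both halves of some pair {x, 29−x} with 4 ≤ x ≤ 29−x ≤ 25 are chosen — 11 such pairs.
The remaining 3 elements (those with no distinct partner in range) can never complete a 29-sum, so the worst case takes all of them and one from each pair: 3 + 11 = 14.
The 15th integer has to be the second member of some pair, so 14 + 1 = 15.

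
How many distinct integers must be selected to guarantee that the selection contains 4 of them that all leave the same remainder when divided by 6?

19

By the pigeonhole principle, the 6 residue classes mod 6 are the pigeonholes.
With 18 integers one could put 3 in each residue class and have no class reach 4.
The 19th integer pushes some class to 4, so 6·3 + 1 = 19.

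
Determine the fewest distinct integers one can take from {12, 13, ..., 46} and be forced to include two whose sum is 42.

27

Group the elements by complementary pair {x, 42−x}: {12,30}, {13,29}, {14,28}, …, giving 9 two-element pairs, the single value 21 (it cannot pair with itself since the integers are distinct), and 16 integers whose partner 42−x falls outside [12,46].
Pigeonhole: treating each of those 26 groups as a pigeonhole, one can pick one integer per group — 26 integers — with no two summing to 42.
The 27th integer lands in an occupied pair, forcing a sum of 42.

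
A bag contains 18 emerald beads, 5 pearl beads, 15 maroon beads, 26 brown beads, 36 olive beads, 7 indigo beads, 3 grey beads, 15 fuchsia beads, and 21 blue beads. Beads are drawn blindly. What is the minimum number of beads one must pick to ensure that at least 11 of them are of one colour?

Put each drawn bead into a box by colour. The largest draw with every box below 11 takes min(count, 10) from each colour; colours with fewer than 10 contribute all they have.
Σ min(cᵢ, 10) = 10 + 5 + 10 + 10 + 10 + 7 + 3 + 10 + 10 = 75.
Draw number 75 + 1 = 76 must push one box to 11.

76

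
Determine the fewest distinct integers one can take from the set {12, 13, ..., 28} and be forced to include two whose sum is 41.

10

Two chosen integers sum to 41 exactly when both halves of some pair {x, 41−x} with 13 ≤ x ≤ 41−x ≤ 28 are chosen — 8 such pairs.
The remaining 1 element (those with no distinct partner in range) can never complete a 41-sum, so the worst case takes all of them and one from each pair: 1 + 8 = 9.
Pigeonhole: the 10th integer has to be the second member of some pair, so 9 + 1 = 10.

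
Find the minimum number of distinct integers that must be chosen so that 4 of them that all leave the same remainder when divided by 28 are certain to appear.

The 28 residue classes mod 28 are the pigeonholes.
With 84 integers one could put 3 in each residue class and have no class reach 4.
The 85th integer pushes some class to 4, so 28·3 + 1 = 85.

85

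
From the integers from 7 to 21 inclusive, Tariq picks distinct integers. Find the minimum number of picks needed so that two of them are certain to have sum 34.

Two chosen integers sum to 34 exactly when both halves of some pair {x, 34−x} with 13 ≤ x ≤ 34−x ≤ 21 are chosen — 4 such pairs.
The remaining 7 elements (those with no distinct partner in range) can never complete a 34-sum, so the worst case takes all of them and one from each pair: 7 + 4 = 11.
The 12th integer has to be the second member of some pair, so 11 + 1 = 12.

12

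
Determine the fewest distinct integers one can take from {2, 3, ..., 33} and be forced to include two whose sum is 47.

23

Group the elements by complementary pair {x, 47−x}: {14,33}, {15,32}, {16,31}, …, giving 10 two-element pairs and 12 integers whose partner 47−x falls outside [2,33].
Treating each of those 22 groups as a pigeonhole, one can pick one integer per group — 22 integers — with no two summing to 47.
The 23rd integer lands in an occupied pair, forcing a sum of 47.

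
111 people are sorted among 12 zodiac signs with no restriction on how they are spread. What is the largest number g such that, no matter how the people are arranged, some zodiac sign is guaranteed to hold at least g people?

By pigeonhole, the 12 zodiac signs are the holes and the 111 people are the pigeons.
If every zodiac sign held at most 9 people, the total would be at most 12 × 9 = 108, which is less than 111.
So some zodiac sign holds at least ⌈111/12⌉ = 10 people.

10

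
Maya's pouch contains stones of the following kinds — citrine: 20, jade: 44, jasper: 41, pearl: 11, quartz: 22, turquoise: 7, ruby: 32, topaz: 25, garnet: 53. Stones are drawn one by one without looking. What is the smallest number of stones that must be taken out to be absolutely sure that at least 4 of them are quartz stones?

In the worst case for collecting quartz stones, every non-quartz stone comes out first.
There are 20 + 44 + 41 + 11 + 7 + 32 + 25 + 53 = 233 non-quartz stones altogether.
After those, each further stone must be quartz, so 233 + 4 = 237 draws guarantee 4 quartz stones.

237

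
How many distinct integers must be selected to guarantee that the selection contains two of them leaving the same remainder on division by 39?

By the pigeonhole principle, the 39 residue classes mod 39 are the pigeonholes.
With 39 integers one could put 1 in each residue class and have no class reach 2.
The 40th integer pushes some class to 2, so 39·1 + 1 = 40.

40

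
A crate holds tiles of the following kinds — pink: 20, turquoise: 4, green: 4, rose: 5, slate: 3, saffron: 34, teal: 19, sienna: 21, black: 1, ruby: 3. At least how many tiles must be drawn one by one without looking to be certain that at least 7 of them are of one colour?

45

By the pigeonhole principle, the 10 colours are the holes; the tiles drawn are the pigeons.
To avoid 7 of any one colour, the worst case takes at most 6 of each colour, or every tile of a colour that has fewer than 6.
That gives 6 + 4 + 4 + 5 + 3 + 6 + 6 + 6 + 1 + 3 = 44 tiles with no colour reaching 7.
The next tile forces some colour to 7, so 44 + 1 = 45.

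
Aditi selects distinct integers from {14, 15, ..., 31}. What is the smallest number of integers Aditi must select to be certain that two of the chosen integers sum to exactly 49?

Two chosen integers sum to 49 exactly when both halves of some pair {x, 49−x} with 18 ≤ x ≤ 49−x ≤ 31 are chosen — 7 such pairs.
The remaining 4 elements (those with no distinct partner in range) can never complete a 49-sum, so the worst case takes all of them and one from each pair: 4 + 7 = 11.
The 12th integer has to be the second member of some pair, so 11 + 1 = 12.

12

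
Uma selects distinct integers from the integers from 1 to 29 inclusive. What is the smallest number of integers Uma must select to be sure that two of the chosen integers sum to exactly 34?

18

Group the elements by complementary pair {x, 34−x}: {5,29}, {6,28}, {7,27}, …, giving 12 two-element pairs, the single value 17 (it cannot pair with itself since the integers are distinct), and 4 integers whose partner 34−x falls outside [1,29].
Pigeonhole: treating each of those 17 groups as a pigeonhole, one can pick one integer per group — 17 integers — with no two summing to 34.
The 18th integer lands in an occupied pair, forcing a sum of 34.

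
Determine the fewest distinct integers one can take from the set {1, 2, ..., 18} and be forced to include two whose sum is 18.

Two chosen integers sum to 18 exactly when both halves of some pair {x, 18−x} with 1 ≤ x ≤ 18−x ≤ 17 are chosen — 8 such pairs.
The remaining 2 elements (those with no distinct partner in range) can never complete a 18-sum, so the worst case takes all of them and one from each pair: 2 + 8 = 10.
Pigeonhole: the 11th integer has to be the second member of some pair, so 10 + 1 = 11.

11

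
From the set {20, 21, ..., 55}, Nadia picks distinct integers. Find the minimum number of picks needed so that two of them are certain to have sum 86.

25

A set avoiding the sum 86 can contain at most one of each pair {x, 86−x}, plus the 12 elements whose complement lies outside the range or equal to its own complement.
The integers 20, …, 43 (24 of them) are such a set: any two sum to at least 20+21 = 41 and at most 42+43 = 85 < 86.
Any 25th integer completes one of the 12 pairs, so 25 choices force a sum of 86.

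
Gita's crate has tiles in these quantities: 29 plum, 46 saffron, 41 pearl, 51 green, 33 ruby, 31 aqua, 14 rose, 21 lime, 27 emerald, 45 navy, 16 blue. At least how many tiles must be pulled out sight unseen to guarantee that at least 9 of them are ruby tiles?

330

In the worst case for collecting ruby tiles, every non-ruby tile comes out first.
There are 29 + 46 + 41 + 51 + 31 + 14 + 21 + 27 + 45 + 16 = 321 non-ruby tiles altogether.
After those, each further tile must be ruby, so 321 + 9 = 330 draws guarantee 9 ruby tiles.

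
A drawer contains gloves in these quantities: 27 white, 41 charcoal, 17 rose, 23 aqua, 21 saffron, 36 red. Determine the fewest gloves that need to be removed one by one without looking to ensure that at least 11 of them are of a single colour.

61

Pigeonhole: the 6 colours are the holes; the gloves drawn are the pigeons.
To avoid 11 of any one colour, the worst case takes at most 10 of each colour.
That gives 10 + 10 + 10 + 10 + 10 + 10 = 60 gloves with no colour reaching 11.
The next glove forces some colour to 11, so 60 + 1 = 61.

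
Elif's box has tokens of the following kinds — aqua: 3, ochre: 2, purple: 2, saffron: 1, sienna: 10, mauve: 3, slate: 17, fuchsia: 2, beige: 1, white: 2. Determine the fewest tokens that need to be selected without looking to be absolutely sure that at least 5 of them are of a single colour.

25

An adversary could hand out at most 4 tokens per colour (8 colours run out sooner): 3 + 2 + 2 + 1 + 4 + 3 + 4 + 2 + 1 + 2 = 24 tokens and still no colour has 5.
Pigeonhole: one more token lands in a colour already at 4, so 25 draws are enough and 24 are not.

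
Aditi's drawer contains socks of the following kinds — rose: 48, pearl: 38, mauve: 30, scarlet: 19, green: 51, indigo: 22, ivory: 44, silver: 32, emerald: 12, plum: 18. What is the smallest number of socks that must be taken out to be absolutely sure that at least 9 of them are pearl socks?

In the worst case for collecting pearl socks, every non-pearl sock comes out first.
There are 48 + 30 + 19 + 51 + 22 + 44 + 32 + 12 + 18 = 276 non-pearl socks altogether.
After those, each further sock must be pearl, so 276 + 9 = 285 draws guarantee 9 pearl socks.

285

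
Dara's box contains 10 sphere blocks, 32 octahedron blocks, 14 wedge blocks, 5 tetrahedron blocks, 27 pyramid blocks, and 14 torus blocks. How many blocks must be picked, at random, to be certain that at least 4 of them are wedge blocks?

In the worst case for collecting wedge blocks, every non-wedge block comes out first.
There are 10 + 32 + 5 + 27 + 14 = 88 non-wedge blocks altogether.
After those, each further block must be wedge, so 88 + 4 = 92 draws guarantee 4 wedge blocks.

92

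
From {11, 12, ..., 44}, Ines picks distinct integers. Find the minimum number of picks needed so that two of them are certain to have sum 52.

20

Two chosen integers sum to 52 exactly when both halves of some pair {x, 52−x} with 11 ≤ x ≤ 52−x ≤ 41 are chosen — 15 such pairs.
The remaining 4 elements (those with no distinct partner in range) can never complete a 52-sum, so the worst case takes all of them and one from each pair: 4 + 15 = 19.
The 20th integer has to be the second member of some pair, so 19 + 1 = 20.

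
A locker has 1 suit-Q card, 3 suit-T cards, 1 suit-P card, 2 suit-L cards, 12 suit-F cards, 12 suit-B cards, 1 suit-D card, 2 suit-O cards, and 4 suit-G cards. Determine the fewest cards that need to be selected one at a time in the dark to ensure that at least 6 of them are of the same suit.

25

Put each drawn card into a box by suit. The largest draw with every box below 6 takes min(count, 5) from each suit; suits with fewer than 5 contribute all they have.
Σ min(cᵢ, 5) = 1 + 3 + 1 + 2 + 5 + 5 + 1 + 2 + 4 = 24.
Draw number 24 + 1 = 25 must push one box to 6.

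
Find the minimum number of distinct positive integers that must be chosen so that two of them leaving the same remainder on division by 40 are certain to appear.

By the pigeonhole principle, the 40 residue classes mod 40 are the pigeonholes.
With 40 integers one could put 1 in each residue class and have no class reach 2.
The 41st integer pushes some class to 2, so 40·1 + 1 = 41.

41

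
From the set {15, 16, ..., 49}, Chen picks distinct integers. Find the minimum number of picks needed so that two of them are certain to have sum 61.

20

Group the elements by complementary pair {x, 61−x}: {15,46}, {16,45}, {17,44}, …, giving 16 two-element pairs and 3 integers whose partner 61−x falls outside [15,49].
Treating each of those 19 groups as a pigeonhole, one can pick one integer per group — 19 integers — with no two summing to 61.
The 20th integer lands in an occupied pair, forcing a sum of 61.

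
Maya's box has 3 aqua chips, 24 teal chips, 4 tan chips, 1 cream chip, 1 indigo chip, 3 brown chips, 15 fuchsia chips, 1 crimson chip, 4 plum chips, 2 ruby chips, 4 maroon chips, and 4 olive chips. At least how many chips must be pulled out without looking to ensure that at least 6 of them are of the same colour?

38

The 12 colours are the holes; the chips drawn are the pigeons.
To avoid 6 of any one colour, the worst case takes at most 5 of each colour, or every chip of a colour that has fewer than 5.
That gives 3 + 5 + 4 + 1 + 1 + 3 + 5 + 1 + 4 + 2 + 4 + 4 = 37 chips with no colour reaching 6.
The next chip forces some colour to 6, so 37 + 1 = 38.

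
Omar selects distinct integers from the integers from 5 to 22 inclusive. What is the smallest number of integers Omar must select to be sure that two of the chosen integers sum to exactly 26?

11

A set avoiding the sum 26 can contain at most one of each pair {x, 26−x}, plus the 2 elements whose complement lies outside the range or equal to its own complement.
The integers 13, …, 22 (10 of them) are such a set: any two sum to at least 13+14 = 27 > 26.
Any 11th integer completes one of the 8 pairs, so 11 choices force a sum of 26.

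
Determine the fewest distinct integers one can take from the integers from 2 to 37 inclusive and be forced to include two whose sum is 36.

21

Group the elements by complementary pair {x, 36−x}: {2,34}, {3,33}, {4,32}, …, giving 16 two-element pairs; the single value 18 (it cannot pair with itself since the integers are distinct); and 3 integers whose partner 36−x falls outside [2,37].
By the pigeonhole principle, treating each of those 20 groups as a pigeonhole, one can pick one integer per group — 20 integers — with no two summing to 36.
The 21st integer lands in an occupied pair, forcing a sum of 36.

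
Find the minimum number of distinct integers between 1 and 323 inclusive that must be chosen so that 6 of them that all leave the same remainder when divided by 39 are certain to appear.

196

Pigeonhole: the 39 residue classes mod 39 are the pigeonholes.
With 195 integers one could put 5 in each residue class and have no class reach 6.
The 196th integer pushes some class to 6, so 39·5 + 1 = 196.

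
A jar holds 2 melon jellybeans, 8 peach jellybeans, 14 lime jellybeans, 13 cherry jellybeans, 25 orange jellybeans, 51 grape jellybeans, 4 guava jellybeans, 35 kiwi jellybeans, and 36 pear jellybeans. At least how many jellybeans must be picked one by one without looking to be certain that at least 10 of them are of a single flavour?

69

An adversary could hand out at most 9 jellybeans per flavour (melon, peach, guava run out sooner): 2 + 8 + 9 + 9 + 9 + 9 + 4 + 9 + 9 = 68 jellybeans and still no flavour has 10.
One more jellybean lands in a flavour already at 9, so 69 draws are enough and 68 are not.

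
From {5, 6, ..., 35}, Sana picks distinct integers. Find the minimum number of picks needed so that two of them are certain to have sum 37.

18

A set avoiding the sum 37 can contain at most one of each pair {x, 37−x}, plus the 3 elements whose complement lies outside the range.
The integers 19, …, 35 (17 of them) are such a set: any two sum to at least 19+20 = 39 > 37.
Any 18th integer completes one of the 14 pairs, so 18 choices force a sum of 37.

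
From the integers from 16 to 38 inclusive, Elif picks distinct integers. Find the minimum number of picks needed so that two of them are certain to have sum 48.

16

A set avoiding the sum 48 can contain at most one of each pair {x, 48−x}, plus the 7 elements whose complement lies outside the range or equal to its own complement.
The integers 24, …, 38 (15 of them) are such a set: any two sum to at least 24+25 = 49 > 48.
By pigeonhole, any 16th integer completes one of the 8 pairs, so 16 choices force a sum of 48.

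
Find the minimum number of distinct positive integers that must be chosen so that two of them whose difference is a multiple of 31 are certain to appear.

32

Integers whose pairwise differences are multiples of 31 are exactly those sharing a remainder mod 31. Pigeonhole: the 31 residue classes mod 31 are the pigeonholes.
With 31 integers one could put 1 in each residue class and have no class reach 2.
The 32nd integer pushes some class to 2, so 31·1 + 1 = 32.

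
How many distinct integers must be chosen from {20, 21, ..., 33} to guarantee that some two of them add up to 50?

10

A set avoiding the sum 50 can contain at most one of each pair {x, 50−x}, plus the 4 elements whose complement lies outside the range or equal to its own complement.
The integers 25, …, 33 (9 of them) are such a set: any two sum to at least 25+26 = 51 > 50.
By pigeonhole, any 10th integer completes one of the 5 pairs, so 10 choices force a sum of 50.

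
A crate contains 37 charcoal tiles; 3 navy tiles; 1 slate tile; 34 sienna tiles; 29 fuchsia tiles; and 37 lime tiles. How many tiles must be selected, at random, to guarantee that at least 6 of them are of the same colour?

An adversary could hand out at most 5 tiles per colour (navy, slate run out sooner): 5 + 3 + 1 + 5 + 5 + 5 = 24 tiles and still no colour has 6.
One more tile lands in a colour already at 5, so 25 draws are enough and 24 are not.

25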